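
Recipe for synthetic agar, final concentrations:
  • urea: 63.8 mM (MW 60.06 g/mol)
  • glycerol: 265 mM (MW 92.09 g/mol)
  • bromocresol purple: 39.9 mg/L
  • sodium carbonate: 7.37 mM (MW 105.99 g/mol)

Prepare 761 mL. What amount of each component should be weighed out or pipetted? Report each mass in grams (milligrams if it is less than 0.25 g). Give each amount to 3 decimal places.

urea 2.916 g; glycerol 18.571 g; bromocresol purple 30.364 mg; sodium carbonate 0.594 g

Target volume = 761 mL = 0.761 L.
urea: 63.8 mmol/L × 60.06 g/mol × 0.761 L ÷ 1000 = 2.916 g
glycerol: 265 mmol/L × 92.09 g/mol × 0.761 L ÷ 1000 = 18.571 g
bromocresol purple: 39.9 mg/L × 0.761 L = 30.364 mg
sodium carbonate: 7.37 mmol/L × 105.99 g/mol × 0.761 L ÷ 1000 = 0.594 g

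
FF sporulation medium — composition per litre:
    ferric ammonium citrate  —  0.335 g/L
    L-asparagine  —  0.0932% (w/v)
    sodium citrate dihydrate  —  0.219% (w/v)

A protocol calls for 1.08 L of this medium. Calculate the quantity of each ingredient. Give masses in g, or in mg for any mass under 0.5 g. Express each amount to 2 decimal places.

Working volume: 1.08 L.
ferric ammonium citrate: 0.335 g/L × 1.08 L = 0.3618 g = 361.80 mg
L-asparagine: 0.0932 g per 100 mL × 1080 mL ÷ 100 = 1.01 g
sodium citrate dihydrate: 0.219 g per 100 mL × 1080 mL ÷ 100 = 2.37 g

ferric ammonium citrate 361.80 mg; L-asparagine 1.01 g; sodium citrate dihydrate 2.37 g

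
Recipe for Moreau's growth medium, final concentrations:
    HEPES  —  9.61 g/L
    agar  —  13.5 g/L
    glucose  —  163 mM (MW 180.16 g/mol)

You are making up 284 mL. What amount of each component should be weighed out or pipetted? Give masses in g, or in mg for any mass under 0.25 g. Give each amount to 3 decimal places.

HEPES 2.729 g; agar 3.834 g; glucose 8.340 g

Working volume: 284 mL = 0.284 L.
HEPES: 9.61 g/L × 0.284 L = 2.729 g
agar: 13.5 g/L × 0.284 L = 3.834 g
glucose: 163 mmol/L × 180.16 g/mol × 0.284 L ÷ 1000 = 8.340 g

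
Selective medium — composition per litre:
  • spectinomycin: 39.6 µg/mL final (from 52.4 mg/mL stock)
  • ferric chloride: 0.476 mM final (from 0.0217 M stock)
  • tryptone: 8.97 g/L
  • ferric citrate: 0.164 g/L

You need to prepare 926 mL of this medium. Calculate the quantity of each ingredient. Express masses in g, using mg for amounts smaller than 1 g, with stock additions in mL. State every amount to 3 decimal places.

Working volume: 926 mL = 0.926 L.
spectinomycin: dilute stock: 39.6 µg/mL × 926 mL ÷ 52400 µg/mL = 0.700 mL
ferric chloride: V = C2·V2/C1 = 0.476 mM × 926 mL ÷ 21.7 mM = 20.312 mL
tryptone: 8.97 g/L × 0.926 L = 8.306 g
ferric citrate: 0.164 g/L × 0.926 L = 0.151864 g = 151.864 mg

spectinomycin 0.700 mL; ferric chloride 20.312 mL; tryptone 8.306 g; ferric citrate 151.864 mg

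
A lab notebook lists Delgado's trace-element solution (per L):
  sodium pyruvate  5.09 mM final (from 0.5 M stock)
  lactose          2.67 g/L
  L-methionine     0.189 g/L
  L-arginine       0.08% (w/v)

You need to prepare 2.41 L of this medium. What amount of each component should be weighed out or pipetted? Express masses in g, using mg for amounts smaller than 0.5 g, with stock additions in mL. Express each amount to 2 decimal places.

sodium pyruvate 24.53 mL; lactose 6.43 g; L-methionine 455.49 mg; L-arginine 1.93 g

Scale factor relative to 1 L: 2.41.
sodium pyruvate: V = C2·V2/C1 = 5.09 mM × 2410 mL ÷ 500 mM = 24.53 mL
lactose: 2.67 g/L × 2.41 L = 6.43 g
L-methionine: 0.189 g/L × 2.41 L = 0.45549 g = 455.49 mg
L-arginine: 0.08 g per 100 mL × 2410 mL ÷ 100 = 1.93 g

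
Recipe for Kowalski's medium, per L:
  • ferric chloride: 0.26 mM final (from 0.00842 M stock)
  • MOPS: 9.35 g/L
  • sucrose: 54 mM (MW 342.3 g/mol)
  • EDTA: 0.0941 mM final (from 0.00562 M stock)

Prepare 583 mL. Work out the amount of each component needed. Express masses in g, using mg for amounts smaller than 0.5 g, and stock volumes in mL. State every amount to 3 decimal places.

Target volume = 583 mL = 0.583 L.
ferric chloride: dilute stock: 0.26 mM × 583 mL ÷ 8.42 mM = 18.002 mL
MOPS: 9.35 g/L × 0.583 L = 5.451 g
sucrose: 54 mmol/L × 342.3 g/mol × 0.583 L ÷ 1000 = 10.776 g
EDTA: dilute stock: 0.0941 mM × 583 mL ÷ 5.62 mM = 9.762 mL

ferric chloride 18.002 mL; MOPS 5.451 g; sucrose 10.776 g; EDTA 9.762 mL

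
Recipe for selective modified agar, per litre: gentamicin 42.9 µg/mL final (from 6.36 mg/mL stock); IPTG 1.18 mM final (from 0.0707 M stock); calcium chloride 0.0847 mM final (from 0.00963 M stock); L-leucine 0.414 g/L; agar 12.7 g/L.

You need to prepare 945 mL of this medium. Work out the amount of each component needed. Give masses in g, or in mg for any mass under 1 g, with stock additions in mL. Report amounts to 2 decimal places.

Target volume = 945 mL = 0.945 L.
gentamicin: V = C2·V2/C1 = 42.9 µg/mL × 945 mL ÷ 6360 µg/mL = 6.37 mL
IPTG: dilute stock: 1.18 mM × 945 mL ÷ 70.7 mM = 15.77 mL
calcium chloride: dilute stock: 0.0847 mM × 945 mL ÷ 9.63 mM = 8.31 mL
L-leucine: 0.414 g/L × 0.945 L = 0.39123 g = 391.23 mg
agar: 12.7 g/L × 0.945 L = 12.00 g

gentamicin 6.37 mL; IPTG 15.77 mL; calcium chloride 8.31 mL; L-leucine 391.23 mg; agar 12.00 g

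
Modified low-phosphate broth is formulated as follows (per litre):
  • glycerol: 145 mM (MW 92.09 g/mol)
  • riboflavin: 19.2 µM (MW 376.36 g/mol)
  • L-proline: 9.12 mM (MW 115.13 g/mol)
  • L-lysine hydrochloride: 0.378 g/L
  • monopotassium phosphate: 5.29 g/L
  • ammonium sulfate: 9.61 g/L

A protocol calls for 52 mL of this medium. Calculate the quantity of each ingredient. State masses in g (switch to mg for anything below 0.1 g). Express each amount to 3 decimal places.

Scale factor relative to 1 L: 0.052.
glycerol: 145 mmol/L × 92.09 g/mol × 0.052 L ÷ 1000 = 0.694 g
riboflavin: 19.2 µmol/L × 376.36 g/mol × 0.052 L ÷ 1000 = 0.376 mg
L-proline: 9.12 mmol/L × 115.13 mg/mmol × 0.052 L = 54.599 mg
L-lysine hydrochloride: 0.378 g/L × 0.052 L = 0.019656 g = 19.656 mg
monopotassium phosphate: 5.29 g/L × 0.052 L = 0.275 g
ammonium sulfate: 9.61 g/L × 0.052 L = 0.500 g

glycerol 0.694 g; riboflavin 0.376 mg; L-proline 54.599 mg; L-lysine hydrochloride 19.656 mg; monopotassium phosphate 0.275 g; ammonium sulfate 0.500 g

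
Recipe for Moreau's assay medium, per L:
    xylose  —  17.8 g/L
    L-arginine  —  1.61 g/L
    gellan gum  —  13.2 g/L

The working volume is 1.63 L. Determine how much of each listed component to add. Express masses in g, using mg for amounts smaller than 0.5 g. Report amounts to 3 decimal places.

xylose 29.014 g; L-arginine 2.624 g; gellan gum 21.516 g

Working volume: 1.63 L.
xylose: 17.8 g/L × 1.63 L = 29.014 g
L-arginine: 1.61 g/L × 1.63 L = 2.624 g
gellan gum: 13.2 g/L × 1.63 L = 21.516 g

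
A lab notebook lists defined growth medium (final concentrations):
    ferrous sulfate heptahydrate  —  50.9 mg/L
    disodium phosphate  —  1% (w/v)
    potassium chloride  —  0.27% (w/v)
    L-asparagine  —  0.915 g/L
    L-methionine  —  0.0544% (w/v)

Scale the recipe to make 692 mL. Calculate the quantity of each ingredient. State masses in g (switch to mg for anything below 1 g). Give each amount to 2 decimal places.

ferrous sulfate heptahydrate 35.22 mg; disodium phosphate 6.92 g; potassium chloride 1.87 g; L-asparagine 633.18 mg; L-methionine 376.45 mg

Working volume: 692 mL = 0.692 L.
ferrous sulfate heptahydrate: 50.9 mg/L × 0.692 L = 35.22 mg
disodium phosphate: 1% w/v = 10 g/L → 10 × 0.692 L = 6.92 g
potassium chloride: 0.27% w/v = 2.7 g/L → 2.7 × 0.692 L = 1.87 g
L-asparagine: 0.915 g/L × 0.692 L = 0.63318 g = 633.18 mg
L-methionine: 0.0544 g per 100 mL × 692 mL ÷ 100 = 0.376448 g = 376.45 mg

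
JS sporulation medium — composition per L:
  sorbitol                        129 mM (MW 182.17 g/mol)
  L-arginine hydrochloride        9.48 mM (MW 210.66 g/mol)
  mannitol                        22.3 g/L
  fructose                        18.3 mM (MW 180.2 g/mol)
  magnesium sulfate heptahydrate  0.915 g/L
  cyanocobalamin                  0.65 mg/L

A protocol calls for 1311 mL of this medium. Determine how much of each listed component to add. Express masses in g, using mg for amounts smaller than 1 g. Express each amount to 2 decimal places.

Target volume = 1311 mL = 1.311 L.
sorbitol: 129 mmol/L × 182.17 g/mol × 1.311 L ÷ 1000 = 30.81 g
L-arginine hydrochloride: 9.48 mmol/L × 210.66 g/mol × 1.311 L ÷ 1000 = 2.62 g
mannitol: 22.3 g/L × 1.311 L = 29.24 g
fructose: 18.3 mmol/L × 180.2 g/mol × 1.311 L ÷ 1000 = 4.32 g
magnesium sulfate heptahydrate: 0.915 g/L × 1.311 L = 1.20 g
cyanocobalamin: 0.65 mg/L × 1.311 L = 0.85 mg

sorbitol 30.81 g; L-arginine hydrochloride 2.62 g; mannitol 29.24 g; fructose 4.32 g; magnesium sulfate heptahydrate 1.20 g; cyanocobalamin 0.85 mg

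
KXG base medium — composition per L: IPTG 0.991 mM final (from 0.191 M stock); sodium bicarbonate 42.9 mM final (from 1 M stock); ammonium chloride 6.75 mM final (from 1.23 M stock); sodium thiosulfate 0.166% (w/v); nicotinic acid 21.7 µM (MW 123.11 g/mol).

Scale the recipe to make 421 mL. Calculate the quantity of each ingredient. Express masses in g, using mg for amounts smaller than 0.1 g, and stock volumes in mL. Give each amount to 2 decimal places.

Target volume = 421 mL = 0.421 L.
IPTG: C1V1 = C2V2 → 0.991 mM × 421 mL ÷ 191 mM = 2.18 mL
sodium bicarbonate: V = C2·V2/C1 = 42.9 mM × 421 mL ÷ 1000 mM = 18.06 mL
ammonium chloride: V = C2·V2/C1 = 6.75 mM × 421 mL ÷ 1230 mM = 2.31 mL
sodium thiosulfate: 0.166 g per 100 mL × 421 mL ÷ 100 = 0.70 g
nicotinic acid: 21.7 µmol/L × 123.11 g/mol × 0.421 L ÷ 1000 = 1.12 mg

IPTG 2.18 mL; sodium bicarbonate 18.06 mL; ammonium chloride 2.31 mL; sodium thiosulfate 0.70 g; nicotinic acid 1.12 mg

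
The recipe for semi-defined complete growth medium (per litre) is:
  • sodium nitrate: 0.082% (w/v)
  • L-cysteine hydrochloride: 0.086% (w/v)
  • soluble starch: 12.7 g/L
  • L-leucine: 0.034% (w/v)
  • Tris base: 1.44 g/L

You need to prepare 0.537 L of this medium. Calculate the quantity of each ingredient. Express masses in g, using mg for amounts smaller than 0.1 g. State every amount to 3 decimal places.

sodium nitrate 0.440 g; L-cysteine hydrochloride 0.462 g; soluble starch 6.820 g; L-leucine 0.183 g; Tris base 0.773 g

Working volume: 0.537 L.
sodium nitrate: 0.082 g per 100 mL × 537 mL ÷ 100 = 0.440 g
L-cysteine hydrochloride: 0.086 g per 100 mL × 537 mL ÷ 100 = 0.462 g
soluble starch: 12.7 g/L × 0.537 L = 6.820 g
L-leucine: 0.034 g per 100 mL × 537 mL ÷ 100 = 0.183 g
Tris base: 1.44 g/L × 0.537 L = 0.773 g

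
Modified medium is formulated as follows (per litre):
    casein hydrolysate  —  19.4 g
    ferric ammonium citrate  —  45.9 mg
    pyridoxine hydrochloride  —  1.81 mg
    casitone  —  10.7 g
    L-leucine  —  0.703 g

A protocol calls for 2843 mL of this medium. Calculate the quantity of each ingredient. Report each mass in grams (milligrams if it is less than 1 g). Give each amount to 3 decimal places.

casein hydrolysate 55.154 g; ferric ammonium citrate 130.494 mg; pyridoxine hydrochloride 5.146 mg; casitone 30.420 g; L-leucine 1.999 g

Scale factor = 2843 mL / 1000 mL = 2.843.
casein hydrolysate: 19.4 g × (2843 mL / 1000 mL) = 55.154 g
ferric ammonium citrate: 45.9 mg × (2843 mL / 1000 mL) = 130.494 mg
pyridoxine hydrochloride: 1.81 mg × (2843 mL / 1000 mL) = 5.146 mg
casitone: 10.7 g × (2843 mL / 1000 mL) = 30.420 g
L-leucine: 0.703 g × (2843 mL / 1000 mL) = 1.999 g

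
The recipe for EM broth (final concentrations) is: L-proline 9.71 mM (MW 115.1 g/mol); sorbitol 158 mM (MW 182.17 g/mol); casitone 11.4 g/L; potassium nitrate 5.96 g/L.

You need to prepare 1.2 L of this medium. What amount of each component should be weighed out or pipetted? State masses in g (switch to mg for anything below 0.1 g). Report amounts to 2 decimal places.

Scale factor relative to 1 L: 1.2.
L-proline: 9.71 mmol/L × 115.1 g/mol × 1.2 L ÷ 1000 = 1.34 g
sorbitol: 158 mmol/L × 182.17 g/mol × 1.2 L ÷ 1000 = 34.54 g
casitone: 11.4 g/L × 1.2 L = 13.68 g
potassium nitrate: 5.96 g/L × 1.2 L = 7.15 g

L-proline 1.34 g; sorbitol 34.54 g; casitone 13.68 g; potassium nitrate 7.15 g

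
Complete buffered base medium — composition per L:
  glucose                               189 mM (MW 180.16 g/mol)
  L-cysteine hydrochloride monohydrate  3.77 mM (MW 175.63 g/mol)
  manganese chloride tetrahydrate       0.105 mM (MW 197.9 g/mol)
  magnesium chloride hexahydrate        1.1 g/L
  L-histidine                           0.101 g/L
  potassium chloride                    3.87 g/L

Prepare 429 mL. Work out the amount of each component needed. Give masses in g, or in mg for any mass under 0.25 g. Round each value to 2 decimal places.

Working volume: 429 mL = 0.429 L.
glucose: 189 mmol/L × 180.16 g/mol × 0.429 L ÷ 1000 = 14.61 g
L-cysteine hydrochloride monohydrate: 3.77 mmol/L × 175.63 g/mol × 0.429 L ÷ 1000 = 0.28 g
manganese chloride tetrahydrate: 0.105 mmol/L × 197.9 mg/mmol × 0.429 L = 8.91 mg
magnesium chloride hexahydrate: 1.1 g/L × 0.429 L = 0.47 g
L-histidine: 0.101 g/L × 0.429 L = 0.043329 g = 43.33 mg
potassium chloride: 3.87 g/L × 0.429 L = 1.66 g

glucose 14.61 g; L-cysteine hydrochloride monohydrate 0.28 g; manganese chloride tetrahydrate 8.91 mg; magnesium chloride hexahydrate 0.47 g; L-histidine 43.33 mg; potassium chloride 1.66 g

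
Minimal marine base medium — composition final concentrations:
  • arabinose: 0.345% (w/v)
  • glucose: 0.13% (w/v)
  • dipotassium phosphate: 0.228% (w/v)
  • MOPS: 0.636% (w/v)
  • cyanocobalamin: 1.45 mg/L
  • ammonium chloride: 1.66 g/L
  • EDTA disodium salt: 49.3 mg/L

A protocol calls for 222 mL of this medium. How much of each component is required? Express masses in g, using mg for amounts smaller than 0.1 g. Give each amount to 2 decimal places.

arabinose 0.77 g; glucose 0.29 g; dipotassium phosphate 0.51 g; MOPS 1.41 g; cyanocobalamin 0.32 mg; ammonium chloride 0.37 g; EDTA disodium salt 10.94 mg

Working volume: 222 mL = 0.222 L.
arabinose: 0.345% w/v = 3.45 g/L → 3.45 × 0.222 L = 0.77 g
glucose: 0.13% w/v = 1.3 g/L → 1.3 × 0.222 L = 0.29 g
dipotassium phosphate: 0.228% w/v = 2.28 g/L → 2.28 × 0.222 L = 0.51 g
MOPS: 0.636 g per 100 mL × 222 mL ÷ 100 = 1.41 g
cyanocobalamin: 1.45 mg/L × 0.222 L = 0.32 mg
ammonium chloride: 1.66 g/L × 0.222 L = 0.37 g
EDTA disodium salt: 49.3 mg/L × 0.222 L = 10.94 mg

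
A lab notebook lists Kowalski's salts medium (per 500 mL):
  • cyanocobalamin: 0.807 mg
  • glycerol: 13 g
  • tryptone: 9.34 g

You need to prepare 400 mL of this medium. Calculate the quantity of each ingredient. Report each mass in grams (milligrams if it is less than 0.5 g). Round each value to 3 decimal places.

Scale factor = 400 mL / 500 mL = 0.8.
cyanocobalamin: 0.807 mg × (400 mL / 500 mL) = 0.646 mg
glycerol: 13 g × (400 mL / 500 mL) = 10.400 g
tryptone: 9.34 g × (400 mL / 500 mL) = 7.472 g

cyanocobalamin 0.646 mg; glycerol 10.400 g; tryptone 7.472 g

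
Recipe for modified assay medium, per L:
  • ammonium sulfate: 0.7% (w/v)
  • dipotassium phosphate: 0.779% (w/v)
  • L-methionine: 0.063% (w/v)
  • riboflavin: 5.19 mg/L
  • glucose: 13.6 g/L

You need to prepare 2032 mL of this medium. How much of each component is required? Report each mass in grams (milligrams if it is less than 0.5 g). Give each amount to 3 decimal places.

ammonium sulfate 14.224 g; dipotassium phosphate 15.829 g; L-methionine 1.280 g; riboflavin 10.546 mg; glucose 27.635 g

Working volume: 2032 mL = 2.032 L.
ammonium sulfate: 0.7% w/v = 7 g/L → 7 × 2.032 L = 14.224 g
dipotassium phosphate: 0.779% w/v = 7.79 g/L → 7.79 × 2.032 L = 15.829 g
L-methionine: 0.063 g per 100 mL × 2032 mL ÷ 100 = 1.280 g
riboflavin: 5.19 mg/L × 2.032 L = 10.546 mg
glucose: 13.6 g/L × 2.032 L = 27.635 g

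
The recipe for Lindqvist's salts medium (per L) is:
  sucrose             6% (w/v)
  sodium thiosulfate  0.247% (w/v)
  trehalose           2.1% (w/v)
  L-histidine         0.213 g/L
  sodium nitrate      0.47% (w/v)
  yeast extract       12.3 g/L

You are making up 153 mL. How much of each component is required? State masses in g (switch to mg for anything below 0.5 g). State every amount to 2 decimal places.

sucrose 9.18 g; sodium thiosulfate 377.91 mg; trehalose 3.21 g; L-histidine 32.59 mg; sodium nitrate 0.72 g; yeast extract 1.88 g

Target volume = 153 mL = 0.153 L.
sucrose: 6 g per 100 mL × 153 mL ÷ 100 = 9.18 g
sodium thiosulfate: 0.247% w/v = 2.47 g/L → 2.47 × 0.153 L = 0.37791 g = 377.91 mg
trehalose: 2.1% w/v = 21 g/L → 21 × 0.153 L = 3.21 g
L-histidine: 0.213 g/L × 0.153 L = 0.032589 g = 32.59 mg
sodium nitrate: 0.47% w/v = 4.7 g/L → 4.7 × 0.153 L = 0.72 g
yeast extract: 12.3 g/L × 0.153 L = 1.88 g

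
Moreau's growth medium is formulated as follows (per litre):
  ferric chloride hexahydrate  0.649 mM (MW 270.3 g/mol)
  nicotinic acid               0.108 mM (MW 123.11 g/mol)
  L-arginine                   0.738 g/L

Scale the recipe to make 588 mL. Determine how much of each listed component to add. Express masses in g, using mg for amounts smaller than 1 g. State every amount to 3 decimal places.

Scale factor relative to 1 L: 0.588.
ferric chloride hexahydrate: 0.649 mmol/L × 270.3 mg/mmol × 0.588 L = 103.150 mg
nicotinic acid: 0.108 mmol/L × 123.11 mg/mmol × 0.588 L = 7.818 mg
L-arginine: 0.738 g/L × 0.588 L = 0.433944 g = 433.944 mg

ferric chloride hexahydrate 103.150 mg; nicotinic acid 7.818 mg; L-arginine 433.944 mg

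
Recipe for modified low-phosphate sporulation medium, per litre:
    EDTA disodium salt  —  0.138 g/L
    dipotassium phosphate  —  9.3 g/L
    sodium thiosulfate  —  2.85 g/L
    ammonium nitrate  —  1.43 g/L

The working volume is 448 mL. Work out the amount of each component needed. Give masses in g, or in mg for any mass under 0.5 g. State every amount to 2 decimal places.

Working volume: 448 mL = 0.448 L.
EDTA disodium salt: 0.138 g/L × 0.448 L = 0.061824 g = 61.82 mg
dipotassium phosphate: 9.3 g/L × 0.448 L = 4.17 g
sodium thiosulfate: 2.85 g/L × 0.448 L = 1.28 g
ammonium nitrate: 1.43 g/L × 0.448 L = 0.64 g

EDTA disodium salt 61.82 mg; dipotassium phosphate 4.17 g; sodium thiosulfate 1.28 g; ammonium nitrate 0.64 g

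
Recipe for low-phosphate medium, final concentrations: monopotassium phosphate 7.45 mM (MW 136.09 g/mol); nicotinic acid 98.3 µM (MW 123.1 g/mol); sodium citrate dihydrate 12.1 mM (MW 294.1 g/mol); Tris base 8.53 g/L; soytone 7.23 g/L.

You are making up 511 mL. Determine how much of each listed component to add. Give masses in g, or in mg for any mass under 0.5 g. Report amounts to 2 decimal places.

Working volume: 511 mL = 0.511 L.
monopotassium phosphate: 7.45 mmol/L × 136.09 g/mol × 0.511 L ÷ 1000 = 0.52 g
nicotinic acid: 98.3 µmol/L × 123.1 g/mol × 0.511 L ÷ 1000 = 6.18 mg
sodium citrate dihydrate: 12.1 mmol/L × 294.1 g/mol × 0.511 L ÷ 1000 = 1.82 g
Tris base: 8.53 g/L × 0.511 L = 4.36 g
soytone: 7.23 g/L × 0.511 L = 3.69 g

monopotassium phosphate 0.52 g; nicotinic acid 6.18 mg; sodium citrate dihydrate 1.82 g; Tris base 4.36 g; soytone 3.69 g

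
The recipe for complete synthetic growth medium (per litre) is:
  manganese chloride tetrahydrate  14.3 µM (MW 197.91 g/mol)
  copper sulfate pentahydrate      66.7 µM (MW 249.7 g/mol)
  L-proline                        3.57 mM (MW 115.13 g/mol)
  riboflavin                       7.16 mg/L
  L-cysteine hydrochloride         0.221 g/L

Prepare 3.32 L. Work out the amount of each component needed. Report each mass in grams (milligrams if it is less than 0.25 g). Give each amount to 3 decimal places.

Scale factor relative to 1 L: 3.32.
manganese chloride tetrahydrate: 14.3 µmol/L × 197.91 g/mol × 3.32 L ÷ 1000 = 9.396 mg
copper sulfate pentahydrate: 66.7 µmol/L × 249.7 g/mol × 3.32 L ÷ 1000 = 55.295 mg
L-proline: 3.57 mmol/L × 115.13 g/mol × 3.32 L ÷ 1000 = 1.365 g
riboflavin: 7.16 mg/L × 3.32 L = 23.771 mg
L-cysteine hydrochloride: 0.221 g/L × 3.32 L = 0.734 g

manganese chloride tetrahydrate 9.396 mg; copper sulfate pentahydrate 55.295 mg; L-proline 1.365 g; riboflavin 23.771 mg; L-cysteine hydrochloride 0.734 g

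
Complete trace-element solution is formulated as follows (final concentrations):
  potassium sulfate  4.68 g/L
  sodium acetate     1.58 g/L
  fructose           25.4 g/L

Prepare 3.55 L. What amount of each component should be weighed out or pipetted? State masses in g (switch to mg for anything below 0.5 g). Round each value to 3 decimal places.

potassium sulfate 16.614 g; sodium acetate 5.609 g; fructose 90.170 g

Scale factor relative to 1 L: 3.55.
potassium sulfate: 4.68 g/L × 3.55 L = 16.614 g
sodium acetate: 1.58 g/L × 3.55 L = 5.609 g
fructose: 25.4 g/L × 3.55 L = 90.170 g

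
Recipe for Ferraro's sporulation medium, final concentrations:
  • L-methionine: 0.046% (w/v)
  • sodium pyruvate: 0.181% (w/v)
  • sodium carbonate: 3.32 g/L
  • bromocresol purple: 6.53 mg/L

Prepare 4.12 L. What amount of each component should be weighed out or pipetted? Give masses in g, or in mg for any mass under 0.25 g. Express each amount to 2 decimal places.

L-methionine 1.90 g; sodium pyruvate 7.46 g; sodium carbonate 13.68 g; bromocresol purple 26.90 mg

Working volume: 4.12 L.
L-methionine: 0.046 g per 100 mL × 4120 mL ÷ 100 = 1.90 g
sodium pyruvate: 0.181 g per 100 mL × 4120 mL ÷ 100 = 7.46 g
sodium carbonate: 3.32 g/L × 4.12 L = 13.68 g
bromocresol purple: 6.53 mg/L × 4.12 L = 26.90 mg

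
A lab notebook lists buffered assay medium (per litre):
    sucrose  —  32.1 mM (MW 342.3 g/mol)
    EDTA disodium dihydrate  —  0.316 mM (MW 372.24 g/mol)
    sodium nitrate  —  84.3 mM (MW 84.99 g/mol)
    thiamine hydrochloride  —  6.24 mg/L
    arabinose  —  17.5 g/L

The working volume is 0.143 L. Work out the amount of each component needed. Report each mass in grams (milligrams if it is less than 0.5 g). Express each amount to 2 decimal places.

Scale factor relative to 1 L: 0.143.
sucrose: 32.1 mmol/L × 342.3 g/mol × 0.143 L ÷ 1000 = 1.57 g
EDTA disodium dihydrate: 0.316 mmol/L × 372.24 mg/mmol × 0.143 L = 16.82 mg
sodium nitrate: 84.3 mmol/L × 84.99 g/mol × 0.143 L ÷ 1000 = 1.02 g
thiamine hydrochloride: 6.24 mg/L × 0.143 L = 0.89 mg
arabinose: 17.5 g/L × 0.143 L = 2.50 g

sucrose 1.57 g; EDTA disodium dihydrate 16.82 mg; sodium nitrate 1.02 g; thiamine hydrochloride 0.89 mg; arabinose 2.50 g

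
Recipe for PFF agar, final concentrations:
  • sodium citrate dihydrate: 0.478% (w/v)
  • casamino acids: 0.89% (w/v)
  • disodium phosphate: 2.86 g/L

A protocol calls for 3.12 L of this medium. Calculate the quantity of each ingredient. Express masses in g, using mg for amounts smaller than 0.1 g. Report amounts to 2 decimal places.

Working volume: 3.12 L.
sodium citrate dihydrate: 0.478% w/v = 4.78 g/L → 4.78 × 3.12 L = 14.91 g
casamino acids: 0.89 g per 100 mL × 3120 mL ÷ 100 = 27.77 g
disodium phosphate: 2.86 g/L × 3.12 L = 8.92 g

sodium citrate dihydrate 14.91 g; casamino acids 27.77 g; disodium phosphate 8.92 g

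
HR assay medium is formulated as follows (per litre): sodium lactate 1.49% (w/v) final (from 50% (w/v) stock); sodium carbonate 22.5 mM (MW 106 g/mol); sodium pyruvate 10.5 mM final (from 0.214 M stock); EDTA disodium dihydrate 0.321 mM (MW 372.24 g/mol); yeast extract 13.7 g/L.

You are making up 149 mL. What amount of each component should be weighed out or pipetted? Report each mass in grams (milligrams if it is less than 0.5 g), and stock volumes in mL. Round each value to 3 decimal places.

Target volume = 149 mL = 0.149 L.
sodium lactate: V = C2·V2/C1 = 1.49% ÷ 50% × 149 mL = 4.440 mL
sodium carbonate: 22.5 mmol/L × 106 mg/mmol × 0.149 L = 355.365 mg
sodium pyruvate: C1V1 = C2V2 → 10.5 mM × 149 mL ÷ 214 mM = 7.311 mL
EDTA disodium dihydrate: 0.321 mmol/L × 372.24 mg/mmol × 0.149 L = 17.804 mg
yeast extract: 13.7 g/L × 0.149 L = 2.041 g

sodium lactate 4.440 mL; sodium carbonate 355.365 mg; sodium pyruvate 7.311 mL; EDTA disodium dihydrate 17.804 mg; yeast extract 2.041 g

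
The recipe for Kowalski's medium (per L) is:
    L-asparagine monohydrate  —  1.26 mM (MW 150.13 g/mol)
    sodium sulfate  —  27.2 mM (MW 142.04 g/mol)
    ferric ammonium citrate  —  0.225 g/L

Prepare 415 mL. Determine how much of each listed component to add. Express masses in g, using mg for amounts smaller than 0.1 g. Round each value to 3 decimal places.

Target volume = 415 mL = 0.415 L.
L-asparagine monohydrate: 1.26 mmol/L × 150.13 mg/mmol × 0.415 L = 78.503 mg
sodium sulfate: 27.2 mmol/L × 142.04 g/mol × 0.415 L ÷ 1000 = 1.603 g
ferric ammonium citrate: 0.225 g/L × 0.415 L = 0.093375 g = 93.375 mg

L-asparagine monohydrate 78.503 mg; sodium sulfate 1.603 g; ferric ammonium citrate 93.375 mg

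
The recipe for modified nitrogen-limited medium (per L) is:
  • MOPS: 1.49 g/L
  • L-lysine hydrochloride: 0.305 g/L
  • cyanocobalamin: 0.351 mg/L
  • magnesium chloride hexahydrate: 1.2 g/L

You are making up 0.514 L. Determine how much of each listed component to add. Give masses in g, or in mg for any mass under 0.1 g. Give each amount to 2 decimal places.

Scale factor relative to 1 L: 0.514.
MOPS: 1.49 g/L × 0.514 L = 0.77 g
L-lysine hydrochloride: 0.305 g/L × 0.514 L = 0.16 g
cyanocobalamin: 0.351 mg/L × 0.514 L = 0.18 mg
magnesium chloride hexahydrate: 1.2 g/L × 0.514 L = 0.62 g

MOPS 0.77 g; L-lysine hydrochloride 0.16 g; cyanocobalamin 0.18 mg; magnesium chloride hexahydrate 0.62 g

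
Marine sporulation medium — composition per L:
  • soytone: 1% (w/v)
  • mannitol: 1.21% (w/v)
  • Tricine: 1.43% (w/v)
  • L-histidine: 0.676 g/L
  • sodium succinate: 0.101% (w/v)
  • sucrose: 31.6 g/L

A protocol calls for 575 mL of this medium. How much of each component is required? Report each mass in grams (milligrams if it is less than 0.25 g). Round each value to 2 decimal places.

Scale factor relative to 1 L: 0.575.
soytone: 1 g per 100 mL × 575 mL ÷ 100 = 5.75 g
mannitol: 1.21 g per 100 mL × 575 mL ÷ 100 = 6.96 g
Tricine: 1.43% w/v = 14.3 g/L → 14.3 × 0.575 L = 8.22 g
L-histidine: 0.676 g/L × 0.575 L = 0.39 g
sodium succinate: 0.101% w/v = 1.01 g/L → 1.01 × 0.575 L = 0.58 g
sucrose: 31.6 g/L × 0.575 L = 18.17 g

soytone 5.75 g; mannitol 6.96 g; Tricine 8.22 g; L-histidine 0.39 g; sodium succinate 0.58 g; sucrose 18.17 g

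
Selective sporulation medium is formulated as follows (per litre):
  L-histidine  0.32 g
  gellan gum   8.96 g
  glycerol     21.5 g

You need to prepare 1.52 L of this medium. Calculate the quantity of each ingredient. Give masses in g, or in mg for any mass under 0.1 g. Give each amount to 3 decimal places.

L-histidine 0.486 g; gellan gum 13.619 g; glycerol 32.680 g

Ratio of target to recipe volume: 1520 / 1000 = 1.52.
L-histidine: 0.32 g × (1520 mL / 1000 mL) = 0.486 g
gellan gum: 8.96 g × (1520 mL / 1000 mL) = 13.619 g
glycerol: 21.5 g × (1520 mL / 1000 mL) = 32.680 g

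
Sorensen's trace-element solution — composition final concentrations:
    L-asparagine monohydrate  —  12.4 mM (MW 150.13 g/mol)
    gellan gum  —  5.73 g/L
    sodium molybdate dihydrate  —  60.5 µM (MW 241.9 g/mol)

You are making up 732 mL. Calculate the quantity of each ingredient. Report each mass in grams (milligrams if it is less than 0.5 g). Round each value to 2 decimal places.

L-asparagine monohydrate 1.36 g; gellan gum 4.19 g; sodium molybdate dihydrate 10.71 mg

Working volume: 732 mL = 0.732 L.
L-asparagine monohydrate: 12.4 mmol/L × 150.13 g/mol × 0.732 L ÷ 1000 = 1.36 g
gellan gum: 5.73 g/L × 0.732 L = 4.19 g
sodium molybdate dihydrate: 60.5 µmol/L × 241.9 g/mol × 0.732 L ÷ 1000 = 10.71 mg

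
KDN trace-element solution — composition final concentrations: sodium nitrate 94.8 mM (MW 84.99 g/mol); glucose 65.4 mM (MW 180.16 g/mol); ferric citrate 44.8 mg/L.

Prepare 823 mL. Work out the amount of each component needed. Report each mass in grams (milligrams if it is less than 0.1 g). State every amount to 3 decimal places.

Working volume: 823 mL = 0.823 L.
sodium nitrate: 94.8 mmol/L × 84.99 g/mol × 0.823 L ÷ 1000 = 6.631 g
glucose: 65.4 mmol/L × 180.16 g/mol × 0.823 L ÷ 1000 = 9.697 g
ferric citrate: 44.8 mg/L × 0.823 L = 36.870 mg

sodium nitrate 6.631 g; glucose 9.697 g; ferric citrate 36.870 mg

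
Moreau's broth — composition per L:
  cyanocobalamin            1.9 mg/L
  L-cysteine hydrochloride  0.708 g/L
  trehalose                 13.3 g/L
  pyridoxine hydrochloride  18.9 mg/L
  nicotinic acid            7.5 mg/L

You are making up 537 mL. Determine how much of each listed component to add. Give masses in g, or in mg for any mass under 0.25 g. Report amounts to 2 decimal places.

Working volume: 537 mL = 0.537 L.
cyanocobalamin: 1.9 mg/L × 0.537 L = 1.02 mg
L-cysteine hydrochloride: 0.708 g/L × 0.537 L = 0.38 g
trehalose: 13.3 g/L × 0.537 L = 7.14 g
pyridoxine hydrochloride: 18.9 mg/L × 0.537 L = 10.15 mg
nicotinic acid: 7.5 mg/L × 0.537 L = 4.03 mg

cyanocobalamin 1.02 mg; L-cysteine hydrochloride 0.38 g; trehalose 7.14 g; pyridoxine hydrochloride 10.15 mg; nicotinic acid 4.03 mg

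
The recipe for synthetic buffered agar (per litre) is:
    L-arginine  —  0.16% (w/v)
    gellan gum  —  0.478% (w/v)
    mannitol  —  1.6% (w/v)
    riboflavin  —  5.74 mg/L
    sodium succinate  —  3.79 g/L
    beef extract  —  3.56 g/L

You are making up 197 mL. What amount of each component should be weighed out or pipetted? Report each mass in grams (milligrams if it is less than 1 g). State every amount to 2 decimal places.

Working volume: 197 mL = 0.197 L.
L-arginine: 0.16% w/v = 1.6 g/L → 1.6 × 0.197 L = 0.3152 g = 315.20 mg
gellan gum: 0.478% w/v = 4.78 g/L → 4.78 × 0.197 L = 0.94166 g = 941.66 mg
mannitol: 1.6 g per 100 mL × 197 mL ÷ 100 = 3.15 g
riboflavin: 5.74 mg/L × 0.197 L = 1.13 mg
sodium succinate: 3.79 g/L × 0.197 L = 0.74663 g = 746.63 mg
beef extract: 3.56 g/L × 0.197 L = 0.70132 g = 701.32 mg

L-arginine 315.20 mg; gellan gum 941.66 mg; mannitol 3.15 g; riboflavin 1.13 mg; sodium succinate 746.63 mg; beef extract 701.32 mg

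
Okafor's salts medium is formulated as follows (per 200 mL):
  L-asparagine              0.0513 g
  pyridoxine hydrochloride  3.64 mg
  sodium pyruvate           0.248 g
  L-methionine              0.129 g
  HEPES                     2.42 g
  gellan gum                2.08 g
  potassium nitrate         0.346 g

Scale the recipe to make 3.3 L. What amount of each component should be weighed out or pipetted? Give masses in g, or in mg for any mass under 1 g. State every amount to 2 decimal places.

L-asparagine 846.45 mg; pyridoxine hydrochloride 60.06 mg; sodium pyruvate 4.09 g; L-methionine 2.13 g; HEPES 39.93 g; gellan gum 34.32 g; potassium nitrate 5.71 g

Scale factor = 3300 mL / 200 mL = 16.5.
L-asparagine: 0.0513 g × (3300 mL / 200 mL) = 0.84645 g = 846.45 mg
pyridoxine hydrochloride: 3.64 mg × (3300 mL / 200 mL) = 60.06 mg
sodium pyruvate: 0.248 g × (3300 mL / 200 mL) = 4.09 g
L-methionine: 0.129 g × (3300 mL / 200 mL) = 2.13 g
HEPES: 2.42 g × (3300 mL / 200 mL) = 39.93 g
gellan gum: 2.08 g × (3300 mL / 200 mL) = 34.32 g
potassium nitrate: 0.346 g × (3300 mL / 200 mL) = 5.71 g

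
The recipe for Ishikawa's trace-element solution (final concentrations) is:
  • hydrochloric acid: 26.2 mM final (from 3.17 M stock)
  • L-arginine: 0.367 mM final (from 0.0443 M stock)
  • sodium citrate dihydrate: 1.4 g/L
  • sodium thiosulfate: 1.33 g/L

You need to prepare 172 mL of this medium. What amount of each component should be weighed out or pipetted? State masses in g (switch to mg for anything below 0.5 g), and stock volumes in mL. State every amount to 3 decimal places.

hydrochloric acid 1.422 mL; L-arginine 1.425 mL; sodium citrate dihydrate 240.800 mg; sodium thiosulfate 228.760 mg

Working volume: 172 mL = 0.172 L.
hydrochloric acid: C1V1 = C2V2 → 26.2 mM × 172 mL ÷ 3170 mM = 1.422 mL
L-arginine: dilute stock: 0.367 mM × 172 mL ÷ 44.3 mM = 1.425 mL
sodium citrate dihydrate: 1.4 g/L × 0.172 L = 0.2408 g = 240.800 mg
sodium thiosulfate: 1.33 g/L × 0.172 L = 0.22876 g = 228.760 mg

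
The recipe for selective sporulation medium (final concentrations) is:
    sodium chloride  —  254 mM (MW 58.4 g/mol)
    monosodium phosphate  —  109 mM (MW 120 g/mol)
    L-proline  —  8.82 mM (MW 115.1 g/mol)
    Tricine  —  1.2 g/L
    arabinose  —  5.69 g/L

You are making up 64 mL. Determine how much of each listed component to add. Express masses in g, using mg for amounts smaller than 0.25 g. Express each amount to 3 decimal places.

sodium chloride 0.949 g; monosodium phosphate 0.837 g; L-proline 64.972 mg; Tricine 76.800 mg; arabinose 0.364 g

Working volume: 64 mL = 0.064 L.
sodium chloride: 254 mmol/L × 58.4 g/mol × 0.064 L ÷ 1000 = 0.949 g
monosodium phosphate: 109 mmol/L × 120 g/mol × 0.064 L ÷ 1000 = 0.837 g
L-proline: 8.82 mmol/L × 115.1 mg/mmol × 0.064 L = 64.972 mg
Tricine: 1.2 g/L × 0.064 L = 0.0768 g = 76.800 mg
arabinose: 5.69 g/L × 0.064 L = 0.364 g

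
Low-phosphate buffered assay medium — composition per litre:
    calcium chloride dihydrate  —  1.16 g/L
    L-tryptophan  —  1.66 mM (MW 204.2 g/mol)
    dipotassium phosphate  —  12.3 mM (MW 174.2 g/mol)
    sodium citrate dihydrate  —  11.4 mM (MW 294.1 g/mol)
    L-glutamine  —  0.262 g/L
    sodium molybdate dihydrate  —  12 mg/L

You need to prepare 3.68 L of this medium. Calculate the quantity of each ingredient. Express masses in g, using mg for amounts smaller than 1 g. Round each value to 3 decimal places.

Working volume: 3.68 L.
calcium chloride dihydrate: 1.16 g/L × 3.68 L = 4.269 g
L-tryptophan: 1.66 mmol/L × 204.2 g/mol × 3.68 L ÷ 1000 = 1.247 g
dipotassium phosphate: 12.3 mmol/L × 174.2 g/mol × 3.68 L ÷ 1000 = 7.885 g
sodium citrate dihydrate: 11.4 mmol/L × 294.1 g/mol × 3.68 L ÷ 1000 = 12.338 g
L-glutamine: 0.262 g/L × 3.68 L = 0.96416 g = 964.160 mg
sodium molybdate dihydrate: 12 mg/L × 3.68 L = 44.160 mg

calcium chloride dihydrate 4.269 g; L-tryptophan 1.247 g; dipotassium phosphate 7.885 g; sodium citrate dihydrate 12.338 g; L-glutamine 964.160 mg; sodium molybdate dihydrate 44.160 mg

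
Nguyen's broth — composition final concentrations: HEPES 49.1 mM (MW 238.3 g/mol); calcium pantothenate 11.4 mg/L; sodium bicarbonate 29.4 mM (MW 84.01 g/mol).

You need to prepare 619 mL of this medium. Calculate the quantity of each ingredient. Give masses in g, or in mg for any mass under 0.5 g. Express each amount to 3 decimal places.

HEPES 7.243 g; calcium pantothenate 7.057 mg; sodium bicarbonate 1.529 g

Working volume: 619 mL = 0.619 L.
HEPES: 49.1 mmol/L × 238.3 g/mol × 0.619 L ÷ 1000 = 7.243 g
calcium pantothenate: 11.4 mg/L × 0.619 L = 7.057 mg
sodium bicarbonate: 29.4 mmol/L × 84.01 g/mol × 0.619 L ÷ 1000 = 1.529 g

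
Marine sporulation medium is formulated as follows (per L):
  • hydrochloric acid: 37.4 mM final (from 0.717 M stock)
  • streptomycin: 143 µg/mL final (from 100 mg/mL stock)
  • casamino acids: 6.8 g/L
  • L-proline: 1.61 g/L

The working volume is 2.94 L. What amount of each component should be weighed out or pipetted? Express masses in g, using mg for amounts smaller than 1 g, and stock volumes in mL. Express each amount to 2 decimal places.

hydrochloric acid 153.36 mL; streptomycin 4.20 mL; casamino acids 19.99 g; L-proline 4.73 g

Scale factor relative to 1 L: 2.94.
hydrochloric acid: V = C2·V2/C1 = 37.4 mM × 2940 mL ÷ 717 mM = 153.36 mL
streptomycin: C1V1 = C2V2 → 143 µg/mL × 2940 mL ÷ 100000 µg/mL = 4.20 mL
casamino acids: 6.8 g/L × 2.94 L = 19.99 g
L-proline: 1.61 g/L × 2.94 L = 4.73 g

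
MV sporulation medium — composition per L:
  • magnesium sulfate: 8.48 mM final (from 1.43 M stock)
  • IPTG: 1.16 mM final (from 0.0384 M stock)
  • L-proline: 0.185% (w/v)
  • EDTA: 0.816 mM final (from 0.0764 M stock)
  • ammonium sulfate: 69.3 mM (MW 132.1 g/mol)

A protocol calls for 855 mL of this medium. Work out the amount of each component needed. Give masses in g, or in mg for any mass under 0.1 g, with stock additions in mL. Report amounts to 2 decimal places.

Target volume = 855 mL = 0.855 L.
magnesium sulfate: V = C2·V2/C1 = 8.48 mM × 855 mL ÷ 1430 mM = 5.07 mL
IPTG: dilute stock: 1.16 mM × 855 mL ÷ 38.4 mM = 25.83 mL
L-proline: 0.185% w/v = 1.85 g/L → 1.85 × 0.855 L = 1.58 g
EDTA: C1V1 = C2V2 → 0.816 mM × 855 mL ÷ 76.4 mM = 9.13 mL
ammonium sulfate: 69.3 mmol/L × 132.1 g/mol × 0.855 L ÷ 1000 = 7.83 g

magnesium sulfate 5.07 mL; IPTG 25.83 mL; L-proline 1.58 g; EDTA 9.13 mL; ammonium sulfate 7.83 g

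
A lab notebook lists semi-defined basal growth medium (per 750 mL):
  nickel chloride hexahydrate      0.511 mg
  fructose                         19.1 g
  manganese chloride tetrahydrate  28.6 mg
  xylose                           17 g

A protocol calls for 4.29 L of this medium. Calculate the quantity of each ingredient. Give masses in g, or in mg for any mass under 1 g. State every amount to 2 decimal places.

nickel chloride hexahydrate 2.92 mg; fructose 109.25 g; manganese chloride tetrahydrate 163.59 mg; xylose 97.24 g

Scale factor = 4290 mL / 750 mL = 5.72.
nickel chloride hexahydrate: 0.511 mg × (4290 mL / 750 mL) = 2.92 mg
fructose: 19.1 g × (4290 mL / 750 mL) = 109.25 g
manganese chloride tetrahydrate: 28.6 mg × (4290 mL / 750 mL) = 163.59 mg
xylose: 17 g × (4290 mL / 750 mL) = 97.24 g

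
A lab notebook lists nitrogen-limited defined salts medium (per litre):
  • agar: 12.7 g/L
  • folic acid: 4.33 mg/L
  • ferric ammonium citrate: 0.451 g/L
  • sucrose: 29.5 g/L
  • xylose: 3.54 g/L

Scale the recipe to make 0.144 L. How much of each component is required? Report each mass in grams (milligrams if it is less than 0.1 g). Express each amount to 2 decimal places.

Working volume: 0.144 L.
agar: 12.7 g/L × 0.144 L = 1.83 g
folic acid: 4.33 mg/L × 0.144 L = 0.62 mg
ferric ammonium citrate: 0.451 g/L × 0.144 L = 0.064944 g = 64.94 mg
sucrose: 29.5 g/L × 0.144 L = 4.25 g
xylose: 3.54 g/L × 0.144 L = 0.51 g

agar 1.83 g; folic acid 0.62 mg; ferric ammonium citrate 64.94 mg; sucrose 4.25 g; xylose 0.51 g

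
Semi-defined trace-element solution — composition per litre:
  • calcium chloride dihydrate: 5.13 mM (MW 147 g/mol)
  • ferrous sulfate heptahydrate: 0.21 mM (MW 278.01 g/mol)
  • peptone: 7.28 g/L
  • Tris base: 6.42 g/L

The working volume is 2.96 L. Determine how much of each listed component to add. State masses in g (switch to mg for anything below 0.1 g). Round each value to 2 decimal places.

Scale factor relative to 1 L: 2.96.
calcium chloride dihydrate: 5.13 mmol/L × 147 g/mol × 2.96 L ÷ 1000 = 2.23 g
ferrous sulfate heptahydrate: 0.21 mmol/L × 278.01 g/mol × 2.96 L ÷ 1000 = 0.17 g
peptone: 7.28 g/L × 2.96 L = 21.55 g
Tris base: 6.42 g/L × 2.96 L = 19.00 g

calcium chloride dihydrate 2.23 g; ferrous sulfate heptahydrate 0.17 g; peptone 21.55 g; Tris base 19.00 g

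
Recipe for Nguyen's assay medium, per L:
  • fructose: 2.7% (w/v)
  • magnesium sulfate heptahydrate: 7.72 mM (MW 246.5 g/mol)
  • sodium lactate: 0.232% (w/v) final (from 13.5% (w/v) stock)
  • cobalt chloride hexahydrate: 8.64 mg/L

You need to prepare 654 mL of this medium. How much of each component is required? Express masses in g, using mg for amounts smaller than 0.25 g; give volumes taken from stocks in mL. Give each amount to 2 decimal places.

fructose 17.66 g; magnesium sulfate heptahydrate 1.24 g; sodium lactate 11.24 mL; cobalt chloride hexahydrate 5.65 mg

Working volume: 654 mL = 0.654 L.
fructose: 2.7 g per 100 mL × 654 mL ÷ 100 = 17.66 g
magnesium sulfate heptahydrate: 7.72 mmol/L × 246.5 g/mol × 0.654 L ÷ 1000 = 1.24 g
sodium lactate: C1V1 = C2V2 → 0.232% ÷ 13.5% × 654 mL = 11.24 mL
cobalt chloride hexahydrate: 8.64 mg/L × 0.654 L = 5.65 mg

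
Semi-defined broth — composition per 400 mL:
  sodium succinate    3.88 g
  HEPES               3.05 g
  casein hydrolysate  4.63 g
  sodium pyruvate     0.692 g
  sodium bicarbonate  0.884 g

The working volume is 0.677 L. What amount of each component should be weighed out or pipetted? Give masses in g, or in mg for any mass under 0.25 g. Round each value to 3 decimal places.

Scale factor = 677 mL / 400 mL = 1.6925.
sodium succinate: 3.88 g × (677 mL / 400 mL) = 6.567 g
HEPES: 3.05 g × (677 mL / 400 mL) = 5.162 g
casein hydrolysate: 4.63 g × (677 mL / 400 mL) = 7.836 g
sodium pyruvate: 0.692 g × (677 mL / 400 mL) = 1.171 g
sodium bicarbonate: 0.884 g × (677 mL / 400 mL) = 1.496 g

sodium succinate 6.567 g; HEPES 5.162 g; casein hydrolysate 7.836 g; sodium pyruvate 1.171 g; sodium bicarbonate 1.496 g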